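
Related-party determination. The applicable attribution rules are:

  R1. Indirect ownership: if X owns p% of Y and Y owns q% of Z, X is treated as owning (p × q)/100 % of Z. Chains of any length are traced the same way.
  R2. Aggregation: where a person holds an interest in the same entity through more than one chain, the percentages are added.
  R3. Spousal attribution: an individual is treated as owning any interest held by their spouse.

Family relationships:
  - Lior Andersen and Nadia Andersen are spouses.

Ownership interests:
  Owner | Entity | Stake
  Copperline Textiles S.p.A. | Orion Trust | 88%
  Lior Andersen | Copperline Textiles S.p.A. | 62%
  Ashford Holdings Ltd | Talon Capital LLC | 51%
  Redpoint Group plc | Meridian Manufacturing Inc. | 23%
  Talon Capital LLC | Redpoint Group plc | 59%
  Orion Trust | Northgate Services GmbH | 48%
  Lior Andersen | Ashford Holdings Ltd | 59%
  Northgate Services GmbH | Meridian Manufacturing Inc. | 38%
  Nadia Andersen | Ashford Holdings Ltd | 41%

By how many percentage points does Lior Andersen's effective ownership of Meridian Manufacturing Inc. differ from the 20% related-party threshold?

3.127556

By spousal attribution (R3), Lior Andersen is treated as also owning Nadia Andersen's interest in Ashford Holdings Ltd, giving 59% + 41% = 100%.
Chain via Ashford Holdings Ltd → Talon Capital LLC → Redpoint Group plc (R1): 100% × 51% × 59% × 23% = 6.9207% of Meridian Manufacturing Inc.
Chain via Copperline Textiles S.p.A. → Orion Trust → Northgate Services GmbH (R1): 62% × 88% × 48% × 38% = 9.951744% of Meridian Manufacturing Inc.
Aggregating (R2): 6.9207% + 9.951744% = 16.872444%.
16.872444% falls short of the 20% threshold by 3.127556 percentage points.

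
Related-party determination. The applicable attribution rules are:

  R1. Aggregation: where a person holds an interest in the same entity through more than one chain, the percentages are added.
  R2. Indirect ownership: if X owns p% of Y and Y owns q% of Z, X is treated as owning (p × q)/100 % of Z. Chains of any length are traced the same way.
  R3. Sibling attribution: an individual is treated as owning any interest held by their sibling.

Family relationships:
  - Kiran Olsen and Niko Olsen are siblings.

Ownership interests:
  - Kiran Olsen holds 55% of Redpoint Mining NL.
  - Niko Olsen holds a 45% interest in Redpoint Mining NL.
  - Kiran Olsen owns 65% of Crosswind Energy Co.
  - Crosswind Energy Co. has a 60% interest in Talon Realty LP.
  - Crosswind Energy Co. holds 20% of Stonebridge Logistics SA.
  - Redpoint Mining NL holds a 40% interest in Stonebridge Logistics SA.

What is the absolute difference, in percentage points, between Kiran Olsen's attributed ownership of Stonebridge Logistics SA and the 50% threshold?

3

By sibling attribution (R3), Kiran Olsen is treated as also owning Niko Olsen's interest in Redpoint Mining NL, giving 55% + 45% = 100%.
Chain via Redpoint Mining NL (R2): 100% × 40% = 40% of Stonebridge Logistics SA.
Chain via Crosswind Energy Co. (R2): 65% × 20% = 13% of Stonebridge Logistics SA.
Aggregating (R1): 40% + 13% = 53%.
53% exceeds the 50% threshold by 3 percentage points.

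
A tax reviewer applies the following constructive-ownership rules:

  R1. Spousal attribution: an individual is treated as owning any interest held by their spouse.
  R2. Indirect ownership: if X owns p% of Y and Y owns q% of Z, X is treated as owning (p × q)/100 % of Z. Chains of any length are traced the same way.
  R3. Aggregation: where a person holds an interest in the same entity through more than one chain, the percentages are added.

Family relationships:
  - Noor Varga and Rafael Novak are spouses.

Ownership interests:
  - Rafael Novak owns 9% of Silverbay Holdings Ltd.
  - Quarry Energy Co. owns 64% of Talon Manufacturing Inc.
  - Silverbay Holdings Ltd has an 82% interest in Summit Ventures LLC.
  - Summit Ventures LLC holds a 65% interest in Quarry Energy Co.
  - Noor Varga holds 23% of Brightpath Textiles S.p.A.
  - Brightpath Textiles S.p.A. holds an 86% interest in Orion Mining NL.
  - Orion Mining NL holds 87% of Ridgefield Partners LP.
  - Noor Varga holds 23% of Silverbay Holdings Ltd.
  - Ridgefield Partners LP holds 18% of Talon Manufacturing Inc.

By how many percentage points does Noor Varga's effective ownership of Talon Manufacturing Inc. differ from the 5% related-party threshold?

By spousal attribution (R1), Noor Varga is treated as also owning Rafael Novak's interest in Silverbay Holdings Ltd, giving 23% + 9% = 32%.
Chain via Silverbay Holdings Ltd → Summit Ventures LLC → Quarry Energy Co. (R2): 32% × 82% × 65% × 64% = 10.91584% of Talon Manufacturing Inc.
Chain via Brightpath Textiles S.p.A. → Orion Mining NL → Ridgefield Partners LP (R2): 23% × 86% × 87% × 18% = 3.097548% of Talon Manufacturing Inc.
Aggregating (R3): 10.91584% + 3.097548% = 14.013388%.
14.013388% exceeds the 5% threshold by 9.013388 percentage points.

9.013388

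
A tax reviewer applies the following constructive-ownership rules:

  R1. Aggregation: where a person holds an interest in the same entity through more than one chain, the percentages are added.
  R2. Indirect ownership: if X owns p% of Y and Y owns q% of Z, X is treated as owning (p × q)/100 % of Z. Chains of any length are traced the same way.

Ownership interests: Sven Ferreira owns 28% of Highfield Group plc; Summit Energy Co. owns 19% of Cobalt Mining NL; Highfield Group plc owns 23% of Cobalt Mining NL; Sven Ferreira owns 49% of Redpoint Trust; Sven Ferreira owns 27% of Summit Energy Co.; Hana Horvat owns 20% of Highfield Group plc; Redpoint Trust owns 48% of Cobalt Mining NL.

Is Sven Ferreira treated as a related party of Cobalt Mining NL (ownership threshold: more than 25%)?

Yes

Chain via Summit Energy Co. (R2): 27% × 19% = 5.13% of Cobalt Mining NL.
Chain via Highfield Group plc (R2): 28% × 23% = 6.44% of Cobalt Mining NL.
Chain via Redpoint Trust (R2): 49% × 48% = 23.52% of Cobalt Mining NL.
Aggregating (R1): 5.13% + 6.44% + 23.52% = 35.09%.
35.09% exceeds the 25% threshold, so Sven is a related party to Cobalt Mining NL.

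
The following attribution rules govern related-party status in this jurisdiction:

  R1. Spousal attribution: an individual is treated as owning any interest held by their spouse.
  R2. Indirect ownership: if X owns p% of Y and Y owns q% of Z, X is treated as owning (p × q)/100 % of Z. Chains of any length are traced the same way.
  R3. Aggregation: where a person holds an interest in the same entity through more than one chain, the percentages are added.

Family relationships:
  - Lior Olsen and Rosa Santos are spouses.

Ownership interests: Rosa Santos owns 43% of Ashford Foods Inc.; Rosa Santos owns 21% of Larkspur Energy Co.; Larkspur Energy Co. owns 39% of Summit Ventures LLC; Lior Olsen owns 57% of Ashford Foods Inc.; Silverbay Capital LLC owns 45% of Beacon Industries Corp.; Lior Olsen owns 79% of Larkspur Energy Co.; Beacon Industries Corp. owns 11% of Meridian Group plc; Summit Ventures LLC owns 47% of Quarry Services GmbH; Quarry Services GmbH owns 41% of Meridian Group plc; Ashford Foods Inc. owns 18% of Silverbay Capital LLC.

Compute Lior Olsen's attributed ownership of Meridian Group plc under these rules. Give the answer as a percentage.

8.4063%

By spousal attribution (R1), Lior Olsen is treated as also owning Rosa Santos's interest in Ashford Foods Inc, giving 57% + 43% = 100%.
By spousal attribution (R1), Lior Olsen is treated as also owning Rosa Santos's interest in Larkspur Energy Co, giving 79% + 21% = 100%.
Chain via Ashford Foods Inc. → Silverbay Capital LLC → Beacon Industries Corp. (R2): 100% × 18% × 45% × 11% = 0.891% of Meridian Group plc.
Chain via Larkspur Energy Co. → Summit Ventures LLC → Quarry Services GmbH (R2): 100% × 39% × 47% × 41% = 7.5153% of Meridian Group plc.
Aggregating (R3): 0.891% + 7.5153% = 8.4063%.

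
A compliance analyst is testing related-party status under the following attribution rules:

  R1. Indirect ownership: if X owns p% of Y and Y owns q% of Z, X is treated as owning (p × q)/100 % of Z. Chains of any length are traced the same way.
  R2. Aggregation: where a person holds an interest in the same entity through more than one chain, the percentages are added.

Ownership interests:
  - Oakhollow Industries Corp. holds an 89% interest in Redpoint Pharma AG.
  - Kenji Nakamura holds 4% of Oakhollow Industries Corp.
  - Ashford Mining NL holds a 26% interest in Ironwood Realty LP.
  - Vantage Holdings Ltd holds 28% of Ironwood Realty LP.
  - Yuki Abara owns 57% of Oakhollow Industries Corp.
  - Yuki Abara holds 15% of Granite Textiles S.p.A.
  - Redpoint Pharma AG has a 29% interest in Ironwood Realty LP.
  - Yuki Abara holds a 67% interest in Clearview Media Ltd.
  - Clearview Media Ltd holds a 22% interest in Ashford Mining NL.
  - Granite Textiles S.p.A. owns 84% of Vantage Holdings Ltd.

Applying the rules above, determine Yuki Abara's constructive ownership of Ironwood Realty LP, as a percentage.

22.0721%

Chain via Oakhollow Industries Corp. → Redpoint Pharma AG (R1): 57% × 89% × 29% = 14.7117% of Ironwood Realty LP.
Chain via Clearview Media Ltd → Ashford Mining NL (R1): 67% × 22% × 26% = 3.8324% of Ironwood Realty LP.
Chain via Granite Textiles S.p.A. → Vantage Holdings Ltd (R1): 15% × 84% × 28% = 3.528% of Ironwood Realty LP.
Aggregating (R2): 14.7117% + 3.8324% + 3.528% = 22.0721%.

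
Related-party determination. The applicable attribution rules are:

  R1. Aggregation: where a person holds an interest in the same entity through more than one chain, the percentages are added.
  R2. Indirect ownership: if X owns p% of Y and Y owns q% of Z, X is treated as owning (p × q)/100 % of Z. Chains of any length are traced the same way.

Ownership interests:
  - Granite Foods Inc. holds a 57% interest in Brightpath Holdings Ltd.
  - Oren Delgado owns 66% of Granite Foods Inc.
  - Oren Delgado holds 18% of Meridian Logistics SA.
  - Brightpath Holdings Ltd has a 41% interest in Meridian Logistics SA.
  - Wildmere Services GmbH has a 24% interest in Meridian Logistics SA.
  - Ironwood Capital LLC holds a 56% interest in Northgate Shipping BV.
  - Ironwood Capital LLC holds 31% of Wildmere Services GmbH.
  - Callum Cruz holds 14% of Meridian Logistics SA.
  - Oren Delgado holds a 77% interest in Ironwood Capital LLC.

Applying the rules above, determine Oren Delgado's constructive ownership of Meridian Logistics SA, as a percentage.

Chain via Ironwood Capital LLC → Wildmere Services GmbH (R2): 77% × 31% × 24% = 5.7288% of Meridian Logistics SA.
Chain via Granite Foods Inc. → Brightpath Holdings Ltd (R2): 66% × 57% × 41% = 15.4242% of Meridian Logistics SA.
Direct interest in Meridian Logistics SA: 18%.
Aggregating (R1): 5.7288% + 15.4242% + 18% = 39.153%.

39.153%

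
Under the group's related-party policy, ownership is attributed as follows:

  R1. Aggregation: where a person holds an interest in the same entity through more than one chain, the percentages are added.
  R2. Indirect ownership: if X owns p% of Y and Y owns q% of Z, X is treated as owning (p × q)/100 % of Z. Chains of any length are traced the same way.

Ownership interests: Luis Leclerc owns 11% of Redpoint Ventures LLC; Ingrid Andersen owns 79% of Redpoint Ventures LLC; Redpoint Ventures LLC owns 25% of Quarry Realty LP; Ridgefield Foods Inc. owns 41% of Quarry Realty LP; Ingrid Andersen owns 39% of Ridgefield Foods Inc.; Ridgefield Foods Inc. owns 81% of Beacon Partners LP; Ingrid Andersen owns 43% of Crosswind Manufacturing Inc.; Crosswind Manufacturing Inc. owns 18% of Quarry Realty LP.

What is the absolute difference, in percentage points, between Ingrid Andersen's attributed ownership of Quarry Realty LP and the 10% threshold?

33.48

Chain via Redpoint Ventures LLC (R2): 79% × 25% = 19.75% of Quarry Realty LP.
Chain via Crosswind Manufacturing Inc. (R2): 43% × 18% = 7.74% of Quarry Realty LP.
Chain via Ridgefield Foods Inc. (R2): 39% × 41% = 15.99% of Quarry Realty LP.
Aggregating (R1): 19.75% + 7.74% + 15.99% = 43.48%.
43.48% exceeds the 10% threshold by 33.48 percentage points.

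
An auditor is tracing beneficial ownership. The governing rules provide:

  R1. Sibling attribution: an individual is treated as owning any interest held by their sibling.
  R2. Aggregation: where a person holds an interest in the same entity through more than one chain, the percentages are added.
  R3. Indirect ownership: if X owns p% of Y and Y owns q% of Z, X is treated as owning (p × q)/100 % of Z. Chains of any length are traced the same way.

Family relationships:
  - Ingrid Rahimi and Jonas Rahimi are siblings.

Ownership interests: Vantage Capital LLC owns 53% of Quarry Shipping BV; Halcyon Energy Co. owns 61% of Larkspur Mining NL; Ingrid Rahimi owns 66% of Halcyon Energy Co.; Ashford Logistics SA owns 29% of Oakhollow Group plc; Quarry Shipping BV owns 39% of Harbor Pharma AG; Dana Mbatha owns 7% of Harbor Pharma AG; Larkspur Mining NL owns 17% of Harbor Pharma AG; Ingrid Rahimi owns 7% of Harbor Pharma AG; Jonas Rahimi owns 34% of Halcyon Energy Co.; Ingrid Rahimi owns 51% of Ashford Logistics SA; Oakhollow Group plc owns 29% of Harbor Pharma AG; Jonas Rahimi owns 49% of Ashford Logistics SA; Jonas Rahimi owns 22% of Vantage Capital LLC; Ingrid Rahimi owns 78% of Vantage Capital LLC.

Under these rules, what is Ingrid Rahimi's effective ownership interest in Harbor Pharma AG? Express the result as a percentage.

By sibling attribution (R1), Ingrid Rahimi is treated as also owning Jonas Rahimi's interest in Ashford Logistics SA, giving 51% + 49% = 100%.
By sibling attribution (R1), Ingrid Rahimi is treated as also owning Jonas Rahimi's interest in Vantage Capital LLC, giving 78% + 22% = 100%.
By sibling attribution (R1), Ingrid Rahimi is treated as also owning Jonas Rahimi's interest in Halcyon Energy Co, giving 66% + 34% = 100%.
Chain via Ashford Logistics SA → Oakhollow Group plc (R3): 100% × 29% × 29% = 8.41% of Harbor Pharma AG.
Chain via Vantage Capital LLC → Quarry Shipping BV (R3): 100% × 53% × 39% = 20.67% of Harbor Pharma AG.
Chain via Halcyon Energy Co. → Larkspur Mining NL (R3): 100% × 61% × 17% = 10.37% of Harbor Pharma AG.
Direct interest in Harbor Pharma AG: 7%.
Aggregating (R2): 8.41% + 20.67% + 10.37% + 7% = 46.45%.

46.45%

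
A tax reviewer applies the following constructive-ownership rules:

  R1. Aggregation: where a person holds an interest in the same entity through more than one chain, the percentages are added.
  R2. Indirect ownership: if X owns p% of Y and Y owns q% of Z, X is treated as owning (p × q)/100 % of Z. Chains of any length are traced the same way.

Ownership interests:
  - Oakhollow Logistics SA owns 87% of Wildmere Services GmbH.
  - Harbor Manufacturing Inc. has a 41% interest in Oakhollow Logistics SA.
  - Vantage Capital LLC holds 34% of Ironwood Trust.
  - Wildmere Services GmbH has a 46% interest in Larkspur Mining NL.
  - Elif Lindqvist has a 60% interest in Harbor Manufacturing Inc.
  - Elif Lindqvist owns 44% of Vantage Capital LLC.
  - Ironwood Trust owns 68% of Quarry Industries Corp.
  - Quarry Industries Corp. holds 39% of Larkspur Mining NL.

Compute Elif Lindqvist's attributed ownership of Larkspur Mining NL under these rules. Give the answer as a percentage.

13.812312%

Chain via Vantage Capital LLC → Ironwood Trust → Quarry Industries Corp. (R2): 44% × 34% × 68% × 39% = 3.967392% of Larkspur Mining NL.
Chain via Harbor Manufacturing Inc. → Oakhollow Logistics SA → Wildmere Services GmbH (R2): 60% × 41% × 87% × 46% = 9.84492% of Larkspur Mining NL.
Aggregating (R1): 3.967392% + 9.84492% = 13.812312%.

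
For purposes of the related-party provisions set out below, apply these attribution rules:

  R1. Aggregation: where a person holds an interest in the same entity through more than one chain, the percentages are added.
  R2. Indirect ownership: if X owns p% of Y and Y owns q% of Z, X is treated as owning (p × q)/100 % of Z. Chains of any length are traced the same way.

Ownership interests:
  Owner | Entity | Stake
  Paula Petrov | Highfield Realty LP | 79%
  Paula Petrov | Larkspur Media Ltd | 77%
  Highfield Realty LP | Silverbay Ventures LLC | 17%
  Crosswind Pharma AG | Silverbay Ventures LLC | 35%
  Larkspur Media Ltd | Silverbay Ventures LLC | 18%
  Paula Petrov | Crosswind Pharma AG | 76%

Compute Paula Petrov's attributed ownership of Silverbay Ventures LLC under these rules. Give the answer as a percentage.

Chain via Crosswind Pharma AG (R2): 76% × 35% = 26.6% of Silverbay Ventures LLC.
Chain via Larkspur Media Ltd (R2): 77% × 18% = 13.86% of Silverbay Ventures LLC.
Chain via Highfield Realty LP (R2): 79% × 17% = 13.43% of Silverbay Ventures LLC.
Aggregating (R1): 26.6% + 13.86% + 13.43% = 53.89%.

53.89%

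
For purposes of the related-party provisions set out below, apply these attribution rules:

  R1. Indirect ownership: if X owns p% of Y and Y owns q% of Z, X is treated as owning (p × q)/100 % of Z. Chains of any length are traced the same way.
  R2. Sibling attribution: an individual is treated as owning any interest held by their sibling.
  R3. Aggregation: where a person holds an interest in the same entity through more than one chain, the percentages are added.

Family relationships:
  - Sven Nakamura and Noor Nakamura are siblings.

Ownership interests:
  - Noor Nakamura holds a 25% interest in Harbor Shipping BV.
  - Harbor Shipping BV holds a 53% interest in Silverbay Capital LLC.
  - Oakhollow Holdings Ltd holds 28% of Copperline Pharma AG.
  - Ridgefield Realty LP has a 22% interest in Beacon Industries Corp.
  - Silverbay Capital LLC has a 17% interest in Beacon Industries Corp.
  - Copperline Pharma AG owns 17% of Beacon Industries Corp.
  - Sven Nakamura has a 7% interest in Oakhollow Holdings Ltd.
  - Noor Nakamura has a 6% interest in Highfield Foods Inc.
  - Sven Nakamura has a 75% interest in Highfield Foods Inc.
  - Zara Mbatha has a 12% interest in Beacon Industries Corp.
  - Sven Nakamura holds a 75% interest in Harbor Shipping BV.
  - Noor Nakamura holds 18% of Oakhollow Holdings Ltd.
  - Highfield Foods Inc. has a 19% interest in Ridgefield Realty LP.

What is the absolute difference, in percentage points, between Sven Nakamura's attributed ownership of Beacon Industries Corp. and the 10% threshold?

3.5858

By sibling attribution (R2), Sven Nakamura is treated as also owning Noor Nakamura's interest in Highfield Foods Inc, giving 75% + 6% = 81%.
By sibling attribution (R2), Sven Nakamura is treated as also owning Noor Nakamura's interest in Oakhollow Holdings Ltd, giving 7% + 18% = 25%.
By sibling attribution (R2), Sven Nakamura is treated as also owning Noor Nakamura's interest in Harbor Shipping BV, giving 75% + 25% = 100%.
Chain via Highfield Foods Inc. → Ridgefield Realty LP (R1): 81% × 19% × 22% = 3.3858% of Beacon Industries Corp.
Chain via Oakhollow Holdings Ltd → Copperline Pharma AG (R1): 25% × 28% × 17% = 1.19% of Beacon Industries Corp.
Chain via Harbor Shipping BV → Silverbay Capital LLC (R1): 100% × 53% × 17% = 9.01% of Beacon Industries Corp.
Aggregating (R3): 3.3858% + 1.19% + 9.01% = 13.5858%.
13.5858% exceeds the 10% threshold by 3.5858 percentage points.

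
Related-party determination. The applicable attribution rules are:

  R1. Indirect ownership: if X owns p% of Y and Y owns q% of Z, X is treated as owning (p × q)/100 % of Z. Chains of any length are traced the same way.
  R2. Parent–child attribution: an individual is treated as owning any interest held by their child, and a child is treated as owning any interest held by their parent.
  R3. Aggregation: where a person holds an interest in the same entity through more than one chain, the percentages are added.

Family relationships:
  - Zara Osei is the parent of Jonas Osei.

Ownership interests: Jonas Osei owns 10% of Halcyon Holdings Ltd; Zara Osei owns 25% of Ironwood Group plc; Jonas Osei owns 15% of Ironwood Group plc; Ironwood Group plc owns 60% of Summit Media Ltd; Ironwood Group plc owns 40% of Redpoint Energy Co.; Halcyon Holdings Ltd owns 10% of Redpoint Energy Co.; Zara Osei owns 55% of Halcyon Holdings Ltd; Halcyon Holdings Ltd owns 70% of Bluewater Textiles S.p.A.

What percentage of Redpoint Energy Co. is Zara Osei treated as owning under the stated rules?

By parent–child attribution (R2), Zara Osei is treated as also owning Jonas Osei's interest in Halcyon Holdings Ltd, giving 55% + 10% = 65%.
By parent–child attribution (R2), Zara Osei is treated as also owning Jonas Osei's interest in Ironwood Group plc, giving 25% + 15% = 40%.
Chain via Halcyon Holdings Ltd (R1): 65% × 10% = 6.5% of Redpoint Energy Co.
Chain via Ironwood Group plc (R1): 40% × 40% = 16% of Redpoint Energy Co.
Aggregating (R3): 6.5% + 16% = 22.5%.

22.5%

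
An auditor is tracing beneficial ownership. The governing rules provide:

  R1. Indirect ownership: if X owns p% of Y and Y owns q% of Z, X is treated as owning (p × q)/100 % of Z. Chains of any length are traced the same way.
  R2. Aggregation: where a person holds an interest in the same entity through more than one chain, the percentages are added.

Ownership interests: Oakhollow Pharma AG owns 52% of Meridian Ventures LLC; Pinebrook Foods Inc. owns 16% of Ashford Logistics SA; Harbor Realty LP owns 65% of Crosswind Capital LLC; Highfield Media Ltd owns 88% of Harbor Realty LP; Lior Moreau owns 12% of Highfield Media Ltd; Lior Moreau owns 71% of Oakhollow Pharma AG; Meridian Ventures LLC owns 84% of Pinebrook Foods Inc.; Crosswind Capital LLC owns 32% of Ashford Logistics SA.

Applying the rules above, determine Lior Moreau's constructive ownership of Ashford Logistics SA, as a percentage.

7.158528%

Chain via Highfield Media Ltd → Harbor Realty LP → Crosswind Capital LLC (R1): 12% × 88% × 65% × 32% = 2.19648% of Ashford Logistics SA.
Chain via Oakhollow Pharma AG → Meridian Ventures LLC → Pinebrook Foods Inc. (R1): 71% × 52% × 84% × 16% = 4.962048% of Ashford Logistics SA.
Aggregating (R2): 2.19648% + 4.962048% = 7.158528%.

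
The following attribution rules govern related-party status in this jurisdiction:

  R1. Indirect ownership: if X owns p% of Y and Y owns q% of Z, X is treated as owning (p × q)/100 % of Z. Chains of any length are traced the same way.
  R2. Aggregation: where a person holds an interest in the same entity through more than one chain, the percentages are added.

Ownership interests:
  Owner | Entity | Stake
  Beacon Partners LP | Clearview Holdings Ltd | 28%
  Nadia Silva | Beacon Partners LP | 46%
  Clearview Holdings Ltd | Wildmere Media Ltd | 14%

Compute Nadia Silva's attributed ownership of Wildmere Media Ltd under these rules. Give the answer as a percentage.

1.8032%

Chain via Beacon Partners LP → Clearview Holdings Ltd (R1): 46% × 28% × 14% = 1.8032% of Wildmere Media Ltd.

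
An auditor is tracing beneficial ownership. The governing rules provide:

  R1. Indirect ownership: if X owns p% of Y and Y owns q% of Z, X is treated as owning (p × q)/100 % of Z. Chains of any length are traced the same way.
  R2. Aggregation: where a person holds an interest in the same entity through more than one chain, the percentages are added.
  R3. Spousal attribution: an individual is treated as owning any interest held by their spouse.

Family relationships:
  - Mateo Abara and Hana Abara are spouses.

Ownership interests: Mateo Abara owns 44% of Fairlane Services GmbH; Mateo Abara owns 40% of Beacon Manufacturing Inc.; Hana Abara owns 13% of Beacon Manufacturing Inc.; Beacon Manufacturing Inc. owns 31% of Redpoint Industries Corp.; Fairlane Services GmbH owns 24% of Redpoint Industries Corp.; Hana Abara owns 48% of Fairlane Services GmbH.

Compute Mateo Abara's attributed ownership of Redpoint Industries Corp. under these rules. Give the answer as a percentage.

By spousal attribution (R3), Mateo Abara is treated as also owning Hana Abara's interest in Beacon Manufacturing Inc, giving 40% + 13% = 53%.
By spousal attribution (R3), Mateo Abara is treated as also owning Hana Abara's interest in Fairlane Services GmbH, giving 44% + 48% = 92%.
Chain via Beacon Manufacturing Inc. (R1): 53% × 31% = 16.43% of Redpoint Industries Corp.
Chain via Fairlane Services GmbH (R1): 92% × 24% = 22.08% of Redpoint Industries Corp.
Aggregating (R2): 16.43% + 22.08% = 38.51%.

38.51%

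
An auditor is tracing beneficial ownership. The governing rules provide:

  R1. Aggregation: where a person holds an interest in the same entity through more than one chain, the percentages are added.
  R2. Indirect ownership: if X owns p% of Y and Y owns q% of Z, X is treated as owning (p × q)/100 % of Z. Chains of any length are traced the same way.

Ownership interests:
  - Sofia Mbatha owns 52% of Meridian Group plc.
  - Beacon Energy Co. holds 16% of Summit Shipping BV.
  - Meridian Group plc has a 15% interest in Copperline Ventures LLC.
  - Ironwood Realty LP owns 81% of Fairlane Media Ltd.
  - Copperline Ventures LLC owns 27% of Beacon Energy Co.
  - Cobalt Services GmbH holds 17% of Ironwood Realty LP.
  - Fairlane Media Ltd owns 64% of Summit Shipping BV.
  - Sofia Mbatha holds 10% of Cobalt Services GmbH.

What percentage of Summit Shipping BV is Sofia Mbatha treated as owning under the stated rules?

1.21824%

Chain via Cobalt Services GmbH → Ironwood Realty LP → Fairlane Media Ltd (R2): 10% × 17% × 81% × 64% = 0.88128% of Summit Shipping BV.
Chain via Meridian Group plc → Copperline Ventures LLC → Beacon Energy Co. (R2): 52% × 15% × 27% × 16% = 0.33696% of Summit Shipping BV.
Aggregating (R1): 0.88128% + 0.33696% = 1.21824%.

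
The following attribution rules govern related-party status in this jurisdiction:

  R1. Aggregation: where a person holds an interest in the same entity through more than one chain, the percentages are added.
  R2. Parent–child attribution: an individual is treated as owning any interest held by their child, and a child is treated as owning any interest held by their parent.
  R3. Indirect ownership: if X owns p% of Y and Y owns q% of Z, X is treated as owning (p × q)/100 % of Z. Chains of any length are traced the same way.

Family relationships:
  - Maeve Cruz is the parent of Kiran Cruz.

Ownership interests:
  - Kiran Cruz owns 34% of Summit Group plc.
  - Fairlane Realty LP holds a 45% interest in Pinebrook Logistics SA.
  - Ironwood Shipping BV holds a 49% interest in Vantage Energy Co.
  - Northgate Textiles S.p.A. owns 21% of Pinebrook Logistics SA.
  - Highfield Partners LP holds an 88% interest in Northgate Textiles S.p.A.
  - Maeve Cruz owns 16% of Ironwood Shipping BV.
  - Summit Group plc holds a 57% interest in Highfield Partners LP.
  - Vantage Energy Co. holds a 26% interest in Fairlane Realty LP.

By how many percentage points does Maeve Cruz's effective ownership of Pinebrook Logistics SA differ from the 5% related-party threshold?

By parent–child attribution (R2), Maeve Cruz is treated as owning Kiran Cruz's 34% interest in Summit Group plc.
Chain via Ironwood Shipping BV → Vantage Energy Co. → Fairlane Realty LP (R3): 16% × 49% × 26% × 45% = 0.91728% of Pinebrook Logistics SA.
Chain via Summit Group plc → Highfield Partners LP → Northgate Textiles S.p.A. (R3): 34% × 57% × 88% × 21% = 3.581424% of Pinebrook Logistics SA.
Aggregating (R1): 0.91728% + 3.581424% = 4.498704%.
4.498704% falls short of the 5% threshold by 0.501296 percentage points.

0.501296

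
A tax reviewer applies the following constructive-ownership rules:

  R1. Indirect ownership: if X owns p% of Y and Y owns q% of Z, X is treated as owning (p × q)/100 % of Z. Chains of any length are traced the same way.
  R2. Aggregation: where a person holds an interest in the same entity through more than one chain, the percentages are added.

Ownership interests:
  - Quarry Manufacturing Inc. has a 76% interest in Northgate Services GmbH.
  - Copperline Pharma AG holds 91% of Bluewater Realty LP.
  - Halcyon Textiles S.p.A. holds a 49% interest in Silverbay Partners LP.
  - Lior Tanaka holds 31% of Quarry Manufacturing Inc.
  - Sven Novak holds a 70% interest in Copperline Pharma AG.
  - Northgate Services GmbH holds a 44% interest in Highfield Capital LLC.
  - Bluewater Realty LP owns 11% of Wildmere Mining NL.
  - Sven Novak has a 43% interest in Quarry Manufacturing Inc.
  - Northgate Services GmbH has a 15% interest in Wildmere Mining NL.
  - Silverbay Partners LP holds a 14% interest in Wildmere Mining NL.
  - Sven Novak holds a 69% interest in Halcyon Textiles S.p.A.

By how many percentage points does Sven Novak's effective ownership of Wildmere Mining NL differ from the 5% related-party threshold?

Chain via Halcyon Textiles S.p.A. → Silverbay Partners LP (R1): 69% × 49% × 14% = 4.7334% of Wildmere Mining NL.
Chain via Quarry Manufacturing Inc. → Northgate Services GmbH (R1): 43% × 76% × 15% = 4.902% of Wildmere Mining NL.
Chain via Copperline Pharma AG → Bluewater Realty LP (R1): 70% × 91% × 11% = 7.007% of Wildmere Mining NL.
Aggregating (R2): 4.7334% + 4.902% + 7.007% = 16.6424%.
16.6424% exceeds the 5% threshold by 11.6424 percentage points.

11.6424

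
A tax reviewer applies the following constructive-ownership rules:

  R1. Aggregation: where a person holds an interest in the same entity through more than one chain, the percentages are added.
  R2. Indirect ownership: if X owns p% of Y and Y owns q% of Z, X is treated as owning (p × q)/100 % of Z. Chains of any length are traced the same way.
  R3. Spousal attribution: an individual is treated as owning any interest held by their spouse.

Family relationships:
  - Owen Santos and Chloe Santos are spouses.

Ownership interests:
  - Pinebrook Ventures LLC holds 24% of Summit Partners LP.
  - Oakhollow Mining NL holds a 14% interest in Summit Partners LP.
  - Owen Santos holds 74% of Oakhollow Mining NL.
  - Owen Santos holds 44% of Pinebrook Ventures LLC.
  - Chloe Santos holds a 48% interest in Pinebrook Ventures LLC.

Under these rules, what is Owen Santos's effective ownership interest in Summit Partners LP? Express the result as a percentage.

By spousal attribution (R3), Owen Santos is treated as also owning Chloe Santos's interest in Pinebrook Ventures LLC, giving 44% + 48% = 92%.
Chain via Oakhollow Mining NL (R2): 74% × 14% = 10.36% of Summit Partners LP.
Chain via Pinebrook Ventures LLC (R2): 92% × 24% = 22.08% of Summit Partners LP.
Aggregating (R1): 10.36% + 22.08% = 32.44%.

32.44%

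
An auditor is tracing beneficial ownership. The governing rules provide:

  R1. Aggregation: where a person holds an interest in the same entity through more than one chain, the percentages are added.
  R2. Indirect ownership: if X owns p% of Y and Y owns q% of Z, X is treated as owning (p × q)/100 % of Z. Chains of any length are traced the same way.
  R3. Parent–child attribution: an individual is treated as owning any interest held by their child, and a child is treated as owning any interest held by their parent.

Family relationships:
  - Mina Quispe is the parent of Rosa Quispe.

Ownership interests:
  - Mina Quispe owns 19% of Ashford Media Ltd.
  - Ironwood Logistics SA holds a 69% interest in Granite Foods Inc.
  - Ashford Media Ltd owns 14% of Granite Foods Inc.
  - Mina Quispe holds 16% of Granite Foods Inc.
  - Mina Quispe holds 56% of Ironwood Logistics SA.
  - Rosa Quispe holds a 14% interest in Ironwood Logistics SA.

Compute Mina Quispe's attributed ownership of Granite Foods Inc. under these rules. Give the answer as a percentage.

66.96%

By parent–child attribution (R3), Mina Quispe is treated as also owning Rosa Quispe's interest in Ironwood Logistics SA, giving 56% + 14% = 70%.
Chain via Ashford Media Ltd (R2): 19% × 14% = 2.66% of Granite Foods Inc.
Chain via Ironwood Logistics SA (R2): 70% × 69% = 48.3% of Granite Foods Inc.
Direct interest in Granite Foods Inc: 16%.
Aggregating (R1): 2.66% + 48.3% + 16% = 66.96%.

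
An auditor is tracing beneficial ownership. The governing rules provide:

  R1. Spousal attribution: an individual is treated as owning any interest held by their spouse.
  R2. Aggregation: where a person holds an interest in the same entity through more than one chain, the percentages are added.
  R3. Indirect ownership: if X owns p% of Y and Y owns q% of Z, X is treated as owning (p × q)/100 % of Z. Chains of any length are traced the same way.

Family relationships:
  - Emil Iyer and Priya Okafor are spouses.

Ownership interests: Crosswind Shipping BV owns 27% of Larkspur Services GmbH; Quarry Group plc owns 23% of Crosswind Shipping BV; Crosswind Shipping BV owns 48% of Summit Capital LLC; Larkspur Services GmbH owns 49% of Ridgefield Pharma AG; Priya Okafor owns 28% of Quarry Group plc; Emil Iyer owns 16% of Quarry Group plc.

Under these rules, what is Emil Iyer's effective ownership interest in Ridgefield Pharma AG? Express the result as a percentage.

1.338876%

By spousal attribution (R1), Emil Iyer is treated as also owning Priya Okafor's interest in Quarry Group plc, giving 16% + 28% = 44%.
Chain via Quarry Group plc → Crosswind Shipping BV → Larkspur Services GmbH (R3): 44% × 23% × 27% × 49% = 1.338876% of Ridgefield Pharma AG.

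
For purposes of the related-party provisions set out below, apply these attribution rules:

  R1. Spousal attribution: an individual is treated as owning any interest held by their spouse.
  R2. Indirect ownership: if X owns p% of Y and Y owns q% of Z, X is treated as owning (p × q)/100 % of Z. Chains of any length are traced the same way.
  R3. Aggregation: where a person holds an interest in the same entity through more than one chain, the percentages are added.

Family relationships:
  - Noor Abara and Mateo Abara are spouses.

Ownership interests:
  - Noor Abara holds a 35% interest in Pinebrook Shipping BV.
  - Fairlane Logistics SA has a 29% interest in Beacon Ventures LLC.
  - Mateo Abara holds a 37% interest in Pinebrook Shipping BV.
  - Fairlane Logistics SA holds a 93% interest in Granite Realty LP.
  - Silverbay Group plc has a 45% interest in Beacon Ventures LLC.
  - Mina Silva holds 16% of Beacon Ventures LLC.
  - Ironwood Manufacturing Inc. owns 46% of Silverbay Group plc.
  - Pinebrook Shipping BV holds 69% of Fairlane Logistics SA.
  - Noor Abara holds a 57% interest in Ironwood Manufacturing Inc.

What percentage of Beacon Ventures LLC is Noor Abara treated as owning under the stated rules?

26.2062%

By spousal attribution (R1), Noor Abara is treated as also owning Mateo Abara's interest in Pinebrook Shipping BV, giving 35% + 37% = 72%.
Chain via Pinebrook Shipping BV → Fairlane Logistics SA (R2): 72% × 69% × 29% = 14.4072% of Beacon Ventures LLC.
Chain via Ironwood Manufacturing Inc. → Silverbay Group plc (R2): 57% × 46% × 45% = 11.799% of Beacon Ventures LLC.
Aggregating (R3): 14.4072% + 11.799% = 26.2062%.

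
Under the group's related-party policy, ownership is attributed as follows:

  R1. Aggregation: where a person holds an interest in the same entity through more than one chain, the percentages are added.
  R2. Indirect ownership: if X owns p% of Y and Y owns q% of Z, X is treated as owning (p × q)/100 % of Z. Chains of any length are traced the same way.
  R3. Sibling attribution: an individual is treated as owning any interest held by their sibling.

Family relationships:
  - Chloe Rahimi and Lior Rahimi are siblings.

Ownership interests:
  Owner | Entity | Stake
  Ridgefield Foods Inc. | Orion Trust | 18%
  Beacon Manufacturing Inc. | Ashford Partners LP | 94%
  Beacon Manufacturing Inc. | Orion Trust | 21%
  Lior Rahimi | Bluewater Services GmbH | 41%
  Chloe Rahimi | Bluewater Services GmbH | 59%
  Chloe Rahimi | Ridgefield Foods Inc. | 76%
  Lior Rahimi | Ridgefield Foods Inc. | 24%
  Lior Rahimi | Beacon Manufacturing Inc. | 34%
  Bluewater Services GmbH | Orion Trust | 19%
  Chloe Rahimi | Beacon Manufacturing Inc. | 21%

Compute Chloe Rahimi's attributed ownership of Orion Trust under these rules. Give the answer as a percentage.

48.55%

By sibling attribution (R3), Chloe Rahimi is treated as also owning Lior Rahimi's interest in Bluewater Services GmbH, giving 59% + 41% = 100%.
By sibling attribution (R3), Chloe Rahimi is treated as also owning Lior Rahimi's interest in Beacon Manufacturing Inc, giving 21% + 34% = 55%.
By sibling attribution (R3), Chloe Rahimi is treated as also owning Lior Rahimi's interest in Ridgefield Foods Inc, giving 76% + 24% = 100%.
Chain via Bluewater Services GmbH (R2): 100% × 19% = 19% of Orion Trust.
Chain via Beacon Manufacturing Inc. (R2): 55% × 21% = 11.55% of Orion Trust.
Chain via Ridgefield Foods Inc. (R2): 100% × 18% = 18% of Orion Trust.
Aggregating (R1): 19% + 11.55% + 18% = 48.55%.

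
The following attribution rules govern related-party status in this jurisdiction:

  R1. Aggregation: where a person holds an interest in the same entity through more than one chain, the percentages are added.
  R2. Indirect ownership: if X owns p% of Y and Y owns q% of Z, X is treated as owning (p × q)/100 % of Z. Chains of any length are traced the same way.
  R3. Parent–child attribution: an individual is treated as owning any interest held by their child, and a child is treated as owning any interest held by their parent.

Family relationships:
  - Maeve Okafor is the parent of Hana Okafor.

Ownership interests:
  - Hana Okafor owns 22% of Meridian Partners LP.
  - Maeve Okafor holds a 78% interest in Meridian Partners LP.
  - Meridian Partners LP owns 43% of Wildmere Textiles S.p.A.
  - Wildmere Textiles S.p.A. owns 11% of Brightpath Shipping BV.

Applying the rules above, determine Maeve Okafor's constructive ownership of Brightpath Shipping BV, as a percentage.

By parent–child attribution (R3), Maeve Okafor is treated as also owning Hana Okafor's interest in Meridian Partners LP, giving 78% + 22% = 100%.
Chain via Meridian Partners LP → Wildmere Textiles S.p.A. (R2): 100% × 43% × 11% = 4.73% of Brightpath Shipping BV.

4.73%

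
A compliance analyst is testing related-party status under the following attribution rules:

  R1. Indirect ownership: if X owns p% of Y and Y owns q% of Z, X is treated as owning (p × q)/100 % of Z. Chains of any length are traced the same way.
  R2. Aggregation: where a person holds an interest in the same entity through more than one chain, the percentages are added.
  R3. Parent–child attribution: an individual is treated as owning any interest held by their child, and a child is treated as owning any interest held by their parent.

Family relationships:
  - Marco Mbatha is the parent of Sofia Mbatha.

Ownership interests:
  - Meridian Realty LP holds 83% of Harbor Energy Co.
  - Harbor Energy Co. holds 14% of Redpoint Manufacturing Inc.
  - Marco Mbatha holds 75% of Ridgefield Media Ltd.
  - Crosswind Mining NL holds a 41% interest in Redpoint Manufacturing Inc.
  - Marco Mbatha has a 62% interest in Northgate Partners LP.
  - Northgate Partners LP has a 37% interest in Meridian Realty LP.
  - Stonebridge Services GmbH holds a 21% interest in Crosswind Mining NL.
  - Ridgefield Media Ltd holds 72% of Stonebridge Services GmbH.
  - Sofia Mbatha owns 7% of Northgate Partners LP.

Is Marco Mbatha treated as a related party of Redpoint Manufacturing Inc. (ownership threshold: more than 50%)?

By parent–child attribution (R3), Marco Mbatha is treated as also owning Sofia Mbatha's interest in Northgate Partners LP, giving 62% + 7% = 69%.
Chain via Ridgefield Media Ltd → Stonebridge Services GmbH → Crosswind Mining NL (R1): 75% × 72% × 21% × 41% = 4.6494% of Redpoint Manufacturing Inc.
Chain via Northgate Partners LP → Meridian Realty LP → Harbor Energy Co. (R1): 69% × 37% × 83% × 14% = 2.966586% of Redpoint Manufacturing Inc.
Aggregating (R2): 4.6494% + 2.966586% = 7.615986%.
7.615986% does not exceed the 50% threshold, so Marco is not a related party to Redpoint Manufacturing Inc.

No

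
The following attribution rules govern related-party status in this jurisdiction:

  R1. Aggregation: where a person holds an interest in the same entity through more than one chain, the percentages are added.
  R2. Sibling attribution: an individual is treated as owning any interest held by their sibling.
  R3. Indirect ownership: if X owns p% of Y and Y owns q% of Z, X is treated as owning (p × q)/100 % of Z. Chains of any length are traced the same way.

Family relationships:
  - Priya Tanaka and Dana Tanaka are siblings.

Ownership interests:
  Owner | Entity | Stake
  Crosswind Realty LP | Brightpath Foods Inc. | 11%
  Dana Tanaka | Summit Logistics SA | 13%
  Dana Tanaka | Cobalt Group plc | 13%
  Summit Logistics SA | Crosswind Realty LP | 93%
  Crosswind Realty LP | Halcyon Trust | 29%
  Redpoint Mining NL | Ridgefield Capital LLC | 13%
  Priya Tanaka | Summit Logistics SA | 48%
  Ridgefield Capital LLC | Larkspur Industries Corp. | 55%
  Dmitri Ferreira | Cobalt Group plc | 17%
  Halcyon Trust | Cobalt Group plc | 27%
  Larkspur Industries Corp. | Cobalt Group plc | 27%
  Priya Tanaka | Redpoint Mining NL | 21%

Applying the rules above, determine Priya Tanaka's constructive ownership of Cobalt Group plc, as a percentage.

17.847364%

By sibling attribution (R2), Priya Tanaka is treated as also owning Dana Tanaka's interest in Summit Logistics SA, giving 48% + 13% = 61%.
By sibling attribution (R2), Priya Tanaka is treated as owning Dana Tanaka's 13% interest in Cobalt Group plc.
Chain via Summit Logistics SA → Crosswind Realty LP → Halcyon Trust (R3): 61% × 93% × 29% × 27% = 4.441959% of Cobalt Group plc.
Chain via Redpoint Mining NL → Ridgefield Capital LLC → Larkspur Industries Corp. (R3): 21% × 13% × 55% × 27% = 0.405405% of Cobalt Group plc.
Direct interest in Cobalt Group plc: 13%.
Aggregating (R1): 4.441959% + 0.405405% + 13% = 17.847364%.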